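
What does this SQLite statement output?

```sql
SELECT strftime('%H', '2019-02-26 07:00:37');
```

`%H` extracts the 2-digit hour (00-23): 07.

07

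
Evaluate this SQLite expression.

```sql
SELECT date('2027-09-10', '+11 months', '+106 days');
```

2028-11-24

Adding +11 months to 2027-09-10 gives 2028-08-10.
Applying '+106 days' to 2028-08-10: counting 106 days forward gives 2028-11-24.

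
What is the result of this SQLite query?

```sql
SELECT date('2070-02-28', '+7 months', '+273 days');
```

Adding +7 months to 2070-02-28 gives 2070-09-28.
Applying '+273 days' to 2070-09-28: counting 273 days forward gives 2071-06-28.

2071-06-28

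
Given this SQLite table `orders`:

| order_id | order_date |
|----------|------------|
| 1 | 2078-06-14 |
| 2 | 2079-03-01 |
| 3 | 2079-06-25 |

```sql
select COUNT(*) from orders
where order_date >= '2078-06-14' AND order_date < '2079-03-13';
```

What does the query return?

2

Rows in [2078-06-14, 2079-03-13): 2078-06-14, 2079-03-01 → 2 rows.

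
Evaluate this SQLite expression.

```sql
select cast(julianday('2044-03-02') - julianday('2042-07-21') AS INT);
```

590

10 days remain in July 2042 after the 21st (31 − 21).
Full months from August 2042 through February 2044 contribute their day counts.
Then 2 days into March 2044.
Total: 10 + 31 + 30 + 31 + 30 + 31 + 31 + 28 + 31 + 30 + 31 + 30 + 31 + 31 + 30 + 31 + 30 + 31 + 31 + 29 + 2 = 590.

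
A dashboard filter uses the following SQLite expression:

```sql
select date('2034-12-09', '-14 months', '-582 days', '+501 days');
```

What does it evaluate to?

2033-07-20

Adding -14 months to 2034-12-09 gives 2033-10-09.
Applying '-582 days' to 2033-10-09: counting 582 days back gives 2032-03-06.
Applying '+501 days' to 2032-03-06: counting 501 days forward gives 2033-07-20.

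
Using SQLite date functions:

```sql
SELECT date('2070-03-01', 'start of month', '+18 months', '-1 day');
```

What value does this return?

`start of month` rewinds 2070-03-01 to 2070-03-01.
Adding +18 months to 2070-03-01 gives 2071-09-01.
Going back 1 day from 2071-09-01 reaches 2071-08-31 (last day of August, 31 days).

2071-08-31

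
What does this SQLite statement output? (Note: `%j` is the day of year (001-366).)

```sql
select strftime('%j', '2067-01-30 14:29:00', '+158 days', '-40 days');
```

First apply '+158 days', '-40 days': 2067-01-30 14:29:00 → 2067-05-28 14:29:00.
Day-of-year for 2067-05-28: days since 2067-01-01 inclusive = 148, zero-padded to 148.

148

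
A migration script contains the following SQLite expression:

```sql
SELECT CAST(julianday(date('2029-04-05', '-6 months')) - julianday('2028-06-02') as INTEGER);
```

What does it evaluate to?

125

Adding -6 months to 2029-04-05 gives 2028-10-05.
28 days remain in June 2028 after the 2nd (30 − 2).
July 2028: 31 days.
August 2028: 31 days.
September 2028: 30 days.
Then 5 days into October 2028.
Total: 28 + 31 + 31 + 30 + 5 = 125.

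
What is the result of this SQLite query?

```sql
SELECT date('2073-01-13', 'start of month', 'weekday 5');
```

`start of month` rewinds 2073-01-13 to 2073-01-01.
`weekday 5` advances to the next Friday; 2073-01-01 is a Sunday, so it moves forward to 2073-01-06.

2073-01-06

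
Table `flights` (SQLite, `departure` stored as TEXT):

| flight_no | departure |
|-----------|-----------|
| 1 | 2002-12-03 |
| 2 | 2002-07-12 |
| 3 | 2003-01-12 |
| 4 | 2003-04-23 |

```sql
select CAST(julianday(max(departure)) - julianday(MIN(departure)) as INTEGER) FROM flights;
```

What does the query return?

MIN = 2002-07-12, MAX = 2003-04-23.
19 days remain in July 2002 after the 12th (31 − 12).
Full months from August 2002 through March 2003 contribute their day counts.
Then 23 days into April 2003.
Total: 19 + 31 + 30 + 31 + 30 + 31 + 31 + 28 + 31 + 23 = 285.

285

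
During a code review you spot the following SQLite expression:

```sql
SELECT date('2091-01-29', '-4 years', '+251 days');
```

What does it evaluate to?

2087-10-07

Adding -4 years to 2091-01-29 gives 2087-01-29.
Applying '+251 days' to 2087-01-29: counting 251 days forward gives 2087-10-07.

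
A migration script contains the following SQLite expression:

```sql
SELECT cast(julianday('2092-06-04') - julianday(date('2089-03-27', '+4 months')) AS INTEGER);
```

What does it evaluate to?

Adding +4 months to 2089-03-27 gives 2089-07-27.
4 days remain in July 2089 after the 27th (31 − 27).
Full months from August 2089 through May 2092 contribute their day counts.
Then 4 days into June 2092.
Total: 4 + 31 + 30 + 31 + 30 + 31 + 31 + 28 + 31 + 30 + 31 + 30 + 31 + 31 + 30 + 31 + 30 + 31 + 31 + 28 + 31 + 30 + 31 + 30 + 31 + 31 + 30 + 31 + 30 + 31 + 31 + 29 + 31 + 30 + 31 + 4 = 1043.

1043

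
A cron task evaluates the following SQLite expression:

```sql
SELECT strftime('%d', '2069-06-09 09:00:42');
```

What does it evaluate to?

09

`%d` extracts the 2-digit day of month: 09.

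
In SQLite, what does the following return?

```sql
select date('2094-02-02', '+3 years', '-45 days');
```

2096-12-19

Adding +3 years to 2094-02-02 gives 2097-02-02.
Applying '-45 days' to 2097-02-02: counting 45 days back gives 2096-12-19.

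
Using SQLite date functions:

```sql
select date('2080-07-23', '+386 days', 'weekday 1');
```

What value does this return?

2081-08-18

Applying '+386 days' to 2080-07-23: counting 386 days forward gives 2081-08-13.
`weekday 1` advances to the next Monday; 2081-08-13 is a Wednesday, so it moves forward to 2081-08-18.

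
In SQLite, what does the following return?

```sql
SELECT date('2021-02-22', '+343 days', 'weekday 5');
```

2022-02-04

Applying '+343 days' to 2021-02-22: counting 343 days forward gives 2022-01-31.
`weekday 5` advances to the next Friday; 2022-01-31 is a Monday, so it moves forward to 2022-02-04.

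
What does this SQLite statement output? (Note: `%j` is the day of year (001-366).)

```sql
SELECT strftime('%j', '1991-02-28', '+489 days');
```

First apply '+489 days': 1991-02-28 → 1992-07-01.
Day-of-year for 1992-07-01: days since 1992-01-01 inclusive = 183, zero-padded to 183.

183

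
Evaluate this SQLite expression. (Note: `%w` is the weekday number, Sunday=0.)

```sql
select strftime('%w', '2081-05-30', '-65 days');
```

3

First apply '-65 days': 2081-05-30 → 2081-03-26.
2081-03-26 is a Wednesday; with Sunday=0 that is 3.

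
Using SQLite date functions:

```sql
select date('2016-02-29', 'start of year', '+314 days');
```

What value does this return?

2016-11-10

`start of year` rewinds 2016-02-29 to 2016-01-01.
Applying '+314 days' to 2016-01-01: counting 314 days forward gives 2016-11-10.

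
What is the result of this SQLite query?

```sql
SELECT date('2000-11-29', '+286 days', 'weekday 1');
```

Applying '+286 days' to 2000-11-29: counting 286 days forward gives 2001-09-11.
`weekday 1` advances to the next Monday; 2001-09-11 is a Tuesday, so it moves forward to 2001-09-17.

2001-09-17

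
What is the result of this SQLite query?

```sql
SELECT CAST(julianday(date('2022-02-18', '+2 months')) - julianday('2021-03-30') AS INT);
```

Adding +2 months to 2022-02-18 gives 2022-04-18.
1 day remains in March 2021 after the 30th (31 − 30).
Full months from April 2021 through March 2022 contribute their day counts.
Then 18 days into April 2022.
Total: 1 + 30 + 31 + 30 + 31 + 31 + 30 + 31 + 30 + 31 + 31 + 28 + 31 + 18 = 384.

384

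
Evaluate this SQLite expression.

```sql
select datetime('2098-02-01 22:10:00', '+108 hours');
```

+108 hours from 2098-02-01 22:10:00 is 2098-02-06 10:10:00 (crosses midnight).

2098-02-06 10:10:00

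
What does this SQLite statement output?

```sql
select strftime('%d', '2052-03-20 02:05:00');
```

20

`%d` extracts the 2-digit day of month: 20.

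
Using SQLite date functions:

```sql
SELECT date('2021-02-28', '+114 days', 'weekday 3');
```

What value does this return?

2021-06-23

Applying '+114 days' to 2021-02-28: counting 114 days forward gives 2021-06-22.
`weekday 3` advances to the next Wednesday; 2021-06-22 is a Tuesday, so it moves forward to 2021-06-23.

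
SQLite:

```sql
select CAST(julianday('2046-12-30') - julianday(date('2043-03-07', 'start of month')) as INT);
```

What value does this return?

1400

`start of month` rewinds 2043-03-07 to 2043-03-01.
30 days remain in March 2043 after the 1st (31 − 1).
Full months from April 2043 through November 2046 contribute their day counts.
Then 30 days into December 2046.
Total: 30 + 30 + 31 + 30 + 31 + 31 + 30 + 31 + 30 + 31 + 31 + 29 + 31 + 30 + 31 + 30 + 31 + 31 + 30 + 31 + 30 + 31 + 31 + 28 + 31 + 30 + 31 + 30 + 31 + 31 + 30 + 31 + 30 + 31 + 31 + 28 + 31 + 30 + 31 + 30 + 31 + 31 + 30 + 31 + 30 + 30 = 1400.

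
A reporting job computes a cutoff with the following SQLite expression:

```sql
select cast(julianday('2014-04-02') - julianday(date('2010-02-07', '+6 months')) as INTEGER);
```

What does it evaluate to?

Adding +6 months to 2010-02-07 gives 2010-08-07.
24 days remain in August 2010 after the 7th (31 − 7).
Full months from September 2010 through March 2014 contribute their day counts.
Then 2 days into April 2014.
Total: 24 + 30 + 31 + 30 + 31 + 31 + 28 + 31 + 30 + 31 + 30 + 31 + 31 + 30 + 31 + 30 + 31 + 31 + 29 + 31 + 30 + 31 + 30 + 31 + 31 + 30 + 31 + 30 + 31 + 31 + 28 + 31 + 30 + 31 + 30 + 31 + 31 + 30 + 31 + 30 + 31 + 31 + 28 + 31 + 2 = 1334.

1334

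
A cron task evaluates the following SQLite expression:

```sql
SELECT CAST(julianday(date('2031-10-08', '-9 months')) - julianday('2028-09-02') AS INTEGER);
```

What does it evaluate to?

Adding -9 months to 2031-10-08 gives 2031-01-08.
28 days remain in September 2028 after the 2nd (30 − 2).
Full months from October 2028 through December 2030 contribute their day counts.
Then 8 days into January 2031.
Total: 28 + 31 + 30 + 31 + 31 + 28 + 31 + 30 + 31 + 30 + 31 + 31 + 30 + 31 + 30 + 31 + 31 + 28 + 31 + 30 + 31 + 30 + 31 + 31 + 30 + 31 + 30 + 31 + 8 = 858.

858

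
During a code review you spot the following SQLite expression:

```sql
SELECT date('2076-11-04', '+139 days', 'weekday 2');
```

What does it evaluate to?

2077-03-23

Applying '+139 days' to 2076-11-04: counting 139 days forward gives 2077-03-23.
`weekday 2` advances to the next Tuesday; 2077-03-23 is already a Tuesday, so it stays at 2077-03-23.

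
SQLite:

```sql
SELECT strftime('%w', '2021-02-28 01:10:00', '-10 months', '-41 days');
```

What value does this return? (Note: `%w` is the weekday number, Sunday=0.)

First apply '-10 months', '-41 days': 2021-02-28 01:10:00 → 2020-03-18 01:10:00.
2020-03-18 is a Wednesday; with Sunday=0 that is 3.

3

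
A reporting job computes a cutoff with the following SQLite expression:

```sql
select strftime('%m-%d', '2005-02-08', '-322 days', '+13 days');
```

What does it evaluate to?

04-05

First apply '-322 days', '+13 days': 2005-02-08 → 2004-04-05.
`%m-%d` extracts the month-day: 04-05.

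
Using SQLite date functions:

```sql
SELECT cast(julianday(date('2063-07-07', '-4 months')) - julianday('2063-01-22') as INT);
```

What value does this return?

44

Adding -4 months to 2063-07-07 gives 2063-03-07.
9 days remain in January 2063 after the 22nd (31 − 22).
February 2063: 28 days.
Then 7 days into March 2063.
Total: 9 + 28 + 7 = 44.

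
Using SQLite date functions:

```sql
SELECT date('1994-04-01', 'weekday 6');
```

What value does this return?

`weekday 6` advances to the next Saturday; 1994-04-01 is a Friday, so it moves forward to 1994-04-02.

1994-04-02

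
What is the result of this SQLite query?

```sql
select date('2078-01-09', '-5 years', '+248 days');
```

Adding -5 years to 2078-01-09 gives 2073-01-09.
Applying '+248 days' to 2073-01-09: counting 248 days forward gives 2073-09-14.

2073-09-14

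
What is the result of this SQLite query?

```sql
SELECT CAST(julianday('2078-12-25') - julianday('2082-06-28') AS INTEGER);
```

6 days remain in December 2078 after the 25th (31 − 25).
Full months from January 2079 through May 2082 contribute their day counts.
Then 28 days into June 2082.
Total: 6 + 31 + 28 + 31 + 30 + 31 + 30 + 31 + 31 + 30 + 31 + 30 + 31 + 31 + 29 + 31 + 30 + 31 + 30 + 31 + 31 + 30 + 31 + 30 + 31 + 31 + 28 + 31 + 30 + 31 + 30 + 31 + 31 + 30 + 31 + 30 + 31 + 31 + 28 + 31 + 30 + 31 + 28 = 1281.
The subtraction is earlier − later, so the result is −1281 → -1281.

-1281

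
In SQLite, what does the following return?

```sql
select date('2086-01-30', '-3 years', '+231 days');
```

2083-09-18

Adding -3 years to 2086-01-30 gives 2083-01-30.
Applying '+231 days' to 2083-01-30: counting 231 days forward gives 2083-09-18.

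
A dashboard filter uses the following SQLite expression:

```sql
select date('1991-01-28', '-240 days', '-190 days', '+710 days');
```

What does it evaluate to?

1991-11-04

Applying '-240 days' to 1991-01-28: counting 240 days back gives 1990-06-02.
Applying '-190 days' to 1990-06-02: counting 190 days back gives 1989-11-24.
Applying '+710 days' to 1989-11-24: counting 710 days forward gives 1991-11-04.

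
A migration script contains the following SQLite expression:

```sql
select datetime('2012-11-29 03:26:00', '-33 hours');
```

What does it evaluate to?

2012-11-27 18:26:00

-33 hours from 2012-11-29 03:26:00 is 2012-11-27 18:26:00 (crosses midnight).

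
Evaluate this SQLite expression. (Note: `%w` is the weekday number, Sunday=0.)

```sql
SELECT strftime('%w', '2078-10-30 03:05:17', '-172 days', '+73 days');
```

6

First apply '-172 days', '+73 days': 2078-10-30 03:05:17 → 2078-07-23 03:05:17.
2078-07-23 is a Saturday; with Sunday=0 that is 6.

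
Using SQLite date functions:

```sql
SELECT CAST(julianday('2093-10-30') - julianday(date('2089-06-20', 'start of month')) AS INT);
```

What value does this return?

1612

`start of month` rewinds 2089-06-20 to 2089-06-01.
29 days remain in June 2089 after the 1st (30 − 1).
Full months from July 2089 through September 2093 contribute their day counts.
Then 30 days into October 2093.
Total: 29 + 31 + 31 + 30 + 31 + 30 + 31 + 31 + 28 + 31 + 30 + 31 + 30 + 31 + 31 + 30 + 31 + 30 + 31 + 31 + 28 + 31 + 30 + 31 + 30 + 31 + 31 + 30 + 31 + 30 + 31 + 31 + 29 + 31 + 30 + 31 + 30 + 31 + 31 + 30 + 31 + 30 + 31 + 31 + 28 + 31 + 30 + 31 + 30 + 31 + 31 + 30 + 30 = 1612.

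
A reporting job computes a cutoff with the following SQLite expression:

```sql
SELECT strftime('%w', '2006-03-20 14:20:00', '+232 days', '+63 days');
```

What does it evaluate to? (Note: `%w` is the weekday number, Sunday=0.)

2

First apply '+232 days', '+63 days': 2006-03-20 14:20:00 → 2007-01-09 14:20:00.
2007-01-09 is a Tuesday; with Sunday=0 that is 2.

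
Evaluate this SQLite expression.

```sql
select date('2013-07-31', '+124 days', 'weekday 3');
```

2013-12-04

Applying '+124 days' to 2013-07-31: counting 124 days forward gives 2013-12-02.
`weekday 3` advances to the next Wednesday; 2013-12-02 is a Monday, so it moves forward to 2013-12-04.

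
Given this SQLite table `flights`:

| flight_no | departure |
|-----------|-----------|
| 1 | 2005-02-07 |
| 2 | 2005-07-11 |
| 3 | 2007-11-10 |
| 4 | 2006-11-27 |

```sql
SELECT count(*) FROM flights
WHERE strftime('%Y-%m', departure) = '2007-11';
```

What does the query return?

1

Rows with year-month 2007-11: 2007-11-10 → 1.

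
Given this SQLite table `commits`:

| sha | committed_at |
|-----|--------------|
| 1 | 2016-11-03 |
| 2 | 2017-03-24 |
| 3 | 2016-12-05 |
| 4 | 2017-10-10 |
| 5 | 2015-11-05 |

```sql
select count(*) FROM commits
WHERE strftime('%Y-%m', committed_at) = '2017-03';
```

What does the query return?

Rows with year-month 2017-03: 2017-03-24 → 1.

1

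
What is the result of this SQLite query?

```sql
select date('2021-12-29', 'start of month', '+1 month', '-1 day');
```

2021-12-31

`start of month` rewinds 2021-12-29 to 2021-12-01.
Adding +1 month to 2021-12-01 gives 2022-01-01.
Going back 1 day from 2022-01-01 reaches 2021-12-31 (last day of December, 31 days).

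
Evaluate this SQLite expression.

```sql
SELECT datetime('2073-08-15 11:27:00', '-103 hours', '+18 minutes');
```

-103 hours from 2073-08-15 11:27:00 is 2073-08-11 04:27:00 (crosses midnight).
+18 minutes from 2073-08-11 04:27:00 is 2073-08-11 04:45:00.

2073-08-11 04:45:00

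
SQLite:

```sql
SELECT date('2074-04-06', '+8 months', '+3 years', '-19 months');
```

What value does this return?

2076-05-06

Adding +8 months to 2074-04-06 gives 2074-12-06.
Adding +3 years to 2074-12-06 gives 2077-12-06.
Adding -19 months to 2077-12-06 gives 2076-05-06.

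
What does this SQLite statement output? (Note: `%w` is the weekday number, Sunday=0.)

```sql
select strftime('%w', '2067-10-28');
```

5

2067-10-28 is a Friday; with Sunday=0 that is 5.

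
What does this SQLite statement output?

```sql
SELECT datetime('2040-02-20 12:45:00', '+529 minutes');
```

529 minutes = 8h 49m; +529 minutes from 2040-02-20 12:45:00 is 2040-02-20 21:34:00.

2040-02-20 21:34:00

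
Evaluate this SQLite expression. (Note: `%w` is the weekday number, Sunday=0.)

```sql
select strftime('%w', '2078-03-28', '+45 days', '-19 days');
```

First apply '+45 days', '-19 days': 2078-03-28 → 2078-04-23.
2078-04-23 is a Saturday; with Sunday=0 that is 6.

6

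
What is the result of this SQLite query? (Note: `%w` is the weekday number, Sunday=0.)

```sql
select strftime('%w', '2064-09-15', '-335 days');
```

2

First apply '-335 days': 2064-09-15 → 2063-10-16.
2063-10-16 is a Tuesday; with Sunday=0 that is 2.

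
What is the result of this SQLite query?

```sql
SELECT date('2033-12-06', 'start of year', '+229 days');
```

`start of year` rewinds 2033-12-06 to 2033-01-01.
Applying '+229 days' to 2033-01-01: counting 229 days forward gives 2033-08-18.

2033-08-18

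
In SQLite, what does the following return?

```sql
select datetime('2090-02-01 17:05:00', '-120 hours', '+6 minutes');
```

-120 hours from 2090-02-01 17:05:00 is 2090-01-27 17:05:00 (crosses midnight).
+6 minutes from 2090-01-27 17:05:00 is 2090-01-27 17:11:00.

2090-01-27 17:11:00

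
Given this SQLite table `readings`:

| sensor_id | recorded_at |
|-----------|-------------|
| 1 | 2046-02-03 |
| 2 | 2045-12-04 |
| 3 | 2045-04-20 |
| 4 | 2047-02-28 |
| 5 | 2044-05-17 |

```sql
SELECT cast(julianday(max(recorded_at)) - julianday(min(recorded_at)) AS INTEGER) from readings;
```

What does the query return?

1017

MIN = 2044-05-17, MAX = 2047-02-28.
14 days remain in May 2044 after the 17th (31 − 17).
Full months from June 2044 through January 2047 contribute their day counts.
Then 28 days into February 2047.
Total: 14 + 30 + 31 + 31 + 30 + 31 + 30 + 31 + 31 + 28 + 31 + 30 + 31 + 30 + 31 + 31 + 30 + 31 + 30 + 31 + 31 + 28 + 31 + 30 + 31 + 30 + 31 + 31 + 30 + 31 + 30 + 31 + 31 + 28 = 1017.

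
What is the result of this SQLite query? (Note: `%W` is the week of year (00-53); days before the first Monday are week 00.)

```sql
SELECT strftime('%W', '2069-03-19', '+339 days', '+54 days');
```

15

First apply '+339 days', '+54 days': 2069-03-19 → 2070-04-16.
2070-04-16 is a Wednesday. SQLite's %W counts Mondays since the year started; the result is 15.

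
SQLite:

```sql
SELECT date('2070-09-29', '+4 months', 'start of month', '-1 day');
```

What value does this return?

2070-12-31

Adding +4 months to 2070-09-29 gives 2071-01-29.
`start of month` rewinds 2071-01-29 to 2071-01-01.
Going back 1 day from 2071-01-01 reaches 2070-12-31 (last day of December, 31 days).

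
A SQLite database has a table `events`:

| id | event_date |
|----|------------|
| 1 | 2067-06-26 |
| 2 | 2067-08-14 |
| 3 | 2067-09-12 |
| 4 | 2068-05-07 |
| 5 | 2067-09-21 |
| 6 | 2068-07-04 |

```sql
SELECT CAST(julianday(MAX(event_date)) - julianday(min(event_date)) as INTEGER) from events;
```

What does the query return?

374

MIN = 2067-06-26, MAX = 2068-07-04.
4 days remain in June 2067 after the 26th (30 − 26).
Full months from July 2067 through June 2068 contribute their day counts.
Then 4 days into July 2068.
Total: 4 + 31 + 31 + 30 + 31 + 30 + 31 + 31 + 29 + 31 + 30 + 31 + 30 + 4 = 374.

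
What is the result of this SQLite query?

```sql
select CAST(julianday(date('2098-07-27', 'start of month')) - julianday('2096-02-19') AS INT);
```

`start of month` rewinds 2098-07-27 to 2098-07-01.
10 days remain in February 2096 after the 19th (29 − 19).
Full months from March 2096 through June 2098 contribute their day counts.
Then 1 day into July 2098.
Total: 10 + 31 + 30 + 31 + 30 + 31 + 31 + 30 + 31 + 30 + 31 + 31 + 28 + 31 + 30 + 31 + 30 + 31 + 31 + 30 + 31 + 30 + 31 + 31 + 28 + 31 + 30 + 31 + 30 + 1 = 863.

863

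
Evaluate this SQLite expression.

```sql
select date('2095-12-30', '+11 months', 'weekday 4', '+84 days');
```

Adding +11 months to 2095-12-30 gives 2096-11-30.
`weekday 4` advances to the next Thursday; 2096-11-30 is a Friday, so it moves forward to 2096-12-06.
Applying '+84 days' to 2096-12-06: counting 84 days forward gives 2097-02-28.

2097-02-28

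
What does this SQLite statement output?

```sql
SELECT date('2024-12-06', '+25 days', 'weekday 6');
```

Advancing 25 more days within December lands on 2024-12-31.
`weekday 6` advances to the next Saturday; 2024-12-31 is a Tuesday, so it moves forward to 2025-01-04.

2025-01-04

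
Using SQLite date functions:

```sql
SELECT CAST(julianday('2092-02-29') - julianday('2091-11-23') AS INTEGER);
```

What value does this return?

7 days remain in November 2091 after the 23rd (30 − 23).
December 2091: 31 days.
January 2092: 31 days.
Then 29 days into February 2092.
Total: 7 + 31 + 31 + 29 = 98.

98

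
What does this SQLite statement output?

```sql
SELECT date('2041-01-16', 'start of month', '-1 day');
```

`start of month` rewinds 2041-01-16 to 2041-01-01.
Going back 1 day from 2041-01-01 reaches 2040-12-31 (last day of December, 31 days).

2040-12-31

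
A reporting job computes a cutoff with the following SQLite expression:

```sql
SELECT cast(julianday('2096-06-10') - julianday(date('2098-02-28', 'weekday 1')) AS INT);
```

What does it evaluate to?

`weekday 1` advances to the next Monday; 2098-02-28 is a Friday, so it moves forward to 2098-03-03.
20 days remain in June 2096 after the 10th (30 − 10).
Full months from July 2096 through February 2098 contribute their day counts.
Then 3 days into March 2098.
Total: 20 + 31 + 31 + 30 + 31 + 30 + 31 + 31 + 28 + 31 + 30 + 31 + 30 + 31 + 31 + 30 + 31 + 30 + 31 + 31 + 28 + 3 = 631.
The subtraction is earlier − later, so the result is −631 → -631.

-631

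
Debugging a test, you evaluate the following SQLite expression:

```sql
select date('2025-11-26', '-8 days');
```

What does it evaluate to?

Going back 8 days within November lands on 2025-11-18.

2025-11-18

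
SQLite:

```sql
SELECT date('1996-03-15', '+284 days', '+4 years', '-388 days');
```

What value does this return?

Applying '+284 days' to 1996-03-15: counting 284 days forward gives 1996-12-24.
Adding +4 years to 1996-12-24 gives 2000-12-24.
Applying '-388 days' to 2000-12-24: counting 388 days back gives 1999-12-02.

1999-12-02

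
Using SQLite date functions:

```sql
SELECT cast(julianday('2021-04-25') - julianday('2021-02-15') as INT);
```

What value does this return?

69

13 days remain in February 2021 after the 15th (28 − 15).
March 2021: 31 days.
Then 25 days into April 2021.
Total: 13 + 31 + 25 = 69.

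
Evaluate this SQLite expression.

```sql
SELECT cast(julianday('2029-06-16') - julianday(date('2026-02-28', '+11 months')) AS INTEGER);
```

Adding +11 months to 2026-02-28 gives 2027-01-28.
3 days remain in January 2027 after the 28th (31 − 28).
Full months from February 2027 through May 2029 contribute their day counts.
Then 16 days into June 2029.
Total: 3 + 28 + 31 + 30 + 31 + 30 + 31 + 31 + 30 + 31 + 30 + 31 + 31 + 29 + 31 + 30 + 31 + 30 + 31 + 31 + 30 + 31 + 30 + 31 + 31 + 28 + 31 + 30 + 31 + 16 = 870.

870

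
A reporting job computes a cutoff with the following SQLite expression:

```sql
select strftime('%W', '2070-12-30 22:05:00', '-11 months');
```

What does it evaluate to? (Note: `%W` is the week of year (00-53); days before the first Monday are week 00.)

First apply '-11 months': 2070-12-30 22:05:00 → 2070-01-30 22:05:00.
2070-01-30 is a Thursday. SQLite's %W counts Mondays since the year started; the result is 04.

04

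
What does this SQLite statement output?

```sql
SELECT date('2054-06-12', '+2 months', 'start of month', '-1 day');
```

Adding +2 months to 2054-06-12 gives 2054-08-12.
`start of month` rewinds 2054-08-12 to 2054-08-01.
Going back 1 day from 2054-08-01 reaches 2054-07-31 (last day of July, 31 days).

2054-07-31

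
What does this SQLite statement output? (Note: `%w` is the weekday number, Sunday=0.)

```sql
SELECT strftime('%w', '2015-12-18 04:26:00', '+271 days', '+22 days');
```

4

First apply '+271 days', '+22 days': 2015-12-18 04:26:00 → 2016-10-06 04:26:00.
2016-10-06 is a Thursday; with Sunday=0 that is 4.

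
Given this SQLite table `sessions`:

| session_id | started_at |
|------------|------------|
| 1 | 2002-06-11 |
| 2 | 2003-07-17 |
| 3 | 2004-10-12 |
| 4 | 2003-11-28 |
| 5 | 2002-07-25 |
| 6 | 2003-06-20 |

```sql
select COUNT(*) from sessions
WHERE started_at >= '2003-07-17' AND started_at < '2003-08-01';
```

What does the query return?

Rows in [2003-07-17, 2003-08-01): 2003-07-17 → 1 row.

1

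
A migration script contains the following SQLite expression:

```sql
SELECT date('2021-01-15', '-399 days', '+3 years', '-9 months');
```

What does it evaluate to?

2022-03-13

Applying '-399 days' to 2021-01-15: counting 399 days back gives 2019-12-13.
Adding +3 years to 2019-12-13 gives 2022-12-13.
Adding -9 months to 2022-12-13 gives 2022-03-13.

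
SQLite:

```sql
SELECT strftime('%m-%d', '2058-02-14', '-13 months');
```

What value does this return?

01-14

First apply '-13 months': 2058-02-14 → 2057-01-14.
`%m-%d` extracts the month-day: 01-14.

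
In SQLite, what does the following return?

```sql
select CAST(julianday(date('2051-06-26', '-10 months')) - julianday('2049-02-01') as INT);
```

571

Adding -10 months to 2051-06-26 gives 2050-08-26.
27 days remain in February 2049 after the 1st (28 − 1).
Full months from March 2049 through July 2050 contribute their day counts.
Then 26 days into August 2050.
Total: 27 + 31 + 30 + 31 + 30 + 31 + 31 + 30 + 31 + 30 + 31 + 31 + 28 + 31 + 30 + 31 + 30 + 31 + 26 = 571.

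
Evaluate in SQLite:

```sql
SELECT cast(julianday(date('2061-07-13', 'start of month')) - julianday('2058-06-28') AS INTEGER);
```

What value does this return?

`start of month` rewinds 2061-07-13 to 2061-07-01.
2 days remain in June 2058 after the 28th (30 − 28).
Full months from July 2058 through June 2061 contribute their day counts.
Then 1 day into July 2061.
Total: 2 + 31 + 31 + 30 + 31 + 30 + 31 + 31 + 28 + 31 + 30 + 31 + 30 + 31 + 31 + 30 + 31 + 30 + 31 + 31 + 29 + 31 + 30 + 31 + 30 + 31 + 31 + 30 + 31 + 30 + 31 + 31 + 28 + 31 + 30 + 31 + 30 + 1 = 1099.

1099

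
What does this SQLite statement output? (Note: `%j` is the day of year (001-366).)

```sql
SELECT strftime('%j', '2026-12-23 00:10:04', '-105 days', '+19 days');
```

271

First apply '-105 days', '+19 days': 2026-12-23 00:10:04 → 2026-09-28 00:10:04.
Day-of-year for 2026-09-28: days since 2026-01-01 inclusive = 271, zero-padded to 271.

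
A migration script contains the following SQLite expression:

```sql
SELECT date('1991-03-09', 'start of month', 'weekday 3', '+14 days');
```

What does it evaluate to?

`start of month` rewinds 1991-03-09 to 1991-03-01.
`weekday 3` advances to the next Wednesday; 1991-03-01 is a Friday, so it moves forward to 1991-03-06.
Advancing 14 more days within March lands on 1991-03-20.

1991-03-20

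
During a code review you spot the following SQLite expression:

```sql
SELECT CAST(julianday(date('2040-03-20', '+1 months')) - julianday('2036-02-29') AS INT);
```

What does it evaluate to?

1512

Adding +1 month to 2040-03-20 gives 2040-04-20.
0 days remain in February 2036 after the 29th (29 − 29).
Full months from March 2036 through March 2040 contribute their day counts.
Then 20 days into April 2040.
Total: 0 + 31 + 30 + 31 + 30 + 31 + 31 + 30 + 31 + 30 + 31 + 31 + 28 + 31 + 30 + 31 + 30 + 31 + 31 + 30 + 31 + 30 + 31 + 31 + 28 + 31 + 30 + 31 + 30 + 31 + 31 + 30 + 31 + 30 + 31 + 31 + 28 + 31 + 30 + 31 + 30 + 31 + 31 + 30 + 31 + 30 + 31 + 31 + 29 + 31 + 20 = 1512.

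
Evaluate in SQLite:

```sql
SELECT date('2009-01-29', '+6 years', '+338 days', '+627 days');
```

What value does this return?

2017-09-20

Adding +6 years to 2009-01-29 gives 2015-01-29.
Applying '+338 days' to 2015-01-29: counting 338 days forward gives 2016-01-02.
Applying '+627 days' to 2016-01-02: counting 627 days forward gives 2017-09-20.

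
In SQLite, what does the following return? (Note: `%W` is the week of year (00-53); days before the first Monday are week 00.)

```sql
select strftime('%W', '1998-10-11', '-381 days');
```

First apply '-381 days': 1998-10-11 → 1997-09-25.
1997-09-25 is a Thursday. SQLite's %W counts Mondays since the year started; the result is 38.

38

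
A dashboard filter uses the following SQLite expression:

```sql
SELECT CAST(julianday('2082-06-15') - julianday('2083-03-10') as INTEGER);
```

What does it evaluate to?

15 days remain in June 2082 after the 15th (30 − 15).
Full months from July 2082 through February 2083 contribute their day counts.
Then 10 days into March 2083.
Total: 15 + 31 + 31 + 30 + 31 + 30 + 31 + 31 + 28 + 10 = 268.
The subtraction is earlier − later, so the result is −268 → -268.

-268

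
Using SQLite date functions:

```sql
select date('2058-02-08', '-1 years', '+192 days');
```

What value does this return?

2057-08-19

Adding -1 year to 2058-02-08 gives 2057-02-08.
Applying '+192 days' to 2057-02-08: counting 192 days forward gives 2057-08-19.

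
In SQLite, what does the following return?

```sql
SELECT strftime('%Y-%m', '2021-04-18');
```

2021-04

`%Y-%m` extracts the year-month: 2021-04.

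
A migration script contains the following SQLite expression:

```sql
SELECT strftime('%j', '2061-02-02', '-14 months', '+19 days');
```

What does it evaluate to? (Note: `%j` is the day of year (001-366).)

First apply '-14 months', '+19 days': 2061-02-02 → 2059-12-21.
Day-of-year for 2059-12-21: days since 2059-01-01 inclusive = 355, zero-padded to 355.

355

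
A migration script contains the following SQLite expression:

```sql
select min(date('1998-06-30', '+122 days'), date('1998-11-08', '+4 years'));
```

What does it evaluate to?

1998-10-30

date('1998-06-30', '+122 days') → 1998-10-30.
date('1998-11-08', '+4 years') → 2002-11-08.
Earlier of the two is 1998-10-30.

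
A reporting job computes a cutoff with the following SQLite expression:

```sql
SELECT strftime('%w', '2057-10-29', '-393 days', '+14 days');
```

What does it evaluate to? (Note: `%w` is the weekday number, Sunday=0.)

0

First apply '-393 days', '+14 days': 2057-10-29 → 2056-10-15.
2056-10-15 is a Sunday; with Sunday=0 that is 0.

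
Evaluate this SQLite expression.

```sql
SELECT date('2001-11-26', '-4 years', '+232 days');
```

1998-07-16

Adding -4 years to 2001-11-26 gives 1997-11-26.
Applying '+232 days' to 1997-11-26: counting 232 days forward gives 1998-07-16.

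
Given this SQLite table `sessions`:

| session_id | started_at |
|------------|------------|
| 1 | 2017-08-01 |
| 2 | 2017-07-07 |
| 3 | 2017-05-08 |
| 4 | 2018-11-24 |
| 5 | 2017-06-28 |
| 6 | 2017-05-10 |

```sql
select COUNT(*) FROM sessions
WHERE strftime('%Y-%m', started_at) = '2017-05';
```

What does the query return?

Rows with year-month 2017-05: 2017-05-08, 2017-05-10 → 2.

2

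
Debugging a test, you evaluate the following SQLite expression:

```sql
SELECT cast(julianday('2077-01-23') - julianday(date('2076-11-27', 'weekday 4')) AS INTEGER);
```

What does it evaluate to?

51

`weekday 4` advances to the next Thursday; 2076-11-27 is a Friday, so it moves forward to 2076-12-03.
28 days remain in December 2076 after the 3rd (31 − 3).
Then 23 days into January 2077.
Total: 28 + 23 = 51.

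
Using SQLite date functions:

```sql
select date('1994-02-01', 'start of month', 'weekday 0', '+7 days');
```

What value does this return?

1994-02-13

`start of month` rewinds 1994-02-01 to 1994-02-01.
`weekday 0` advances to the next Sunday; 1994-02-01 is a Tuesday, so it moves forward to 1994-02-06.
Advancing 7 more days within February lands on 1994-02-13.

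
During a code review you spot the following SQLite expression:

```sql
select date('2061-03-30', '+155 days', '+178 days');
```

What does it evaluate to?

Applying '+155 days' to 2061-03-30: counting 155 days forward gives 2061-09-01.
Applying '+178 days' to 2061-09-01: counting 178 days forward gives 2062-02-26.

2062-02-26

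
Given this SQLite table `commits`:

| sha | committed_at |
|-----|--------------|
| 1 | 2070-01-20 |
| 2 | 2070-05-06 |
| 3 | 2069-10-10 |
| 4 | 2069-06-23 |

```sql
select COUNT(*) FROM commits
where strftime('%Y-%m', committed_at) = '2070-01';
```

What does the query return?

Rows with year-month 2070-01: 2070-01-20 → 1.

1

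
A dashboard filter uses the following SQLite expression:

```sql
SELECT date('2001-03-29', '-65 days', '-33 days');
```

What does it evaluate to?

2000-12-21

Applying '-65 days' to 2001-03-29: counting 65 days back gives 2001-01-23.
Going back 23 days from 2001-01-23 reaches 2000-12-31 (last day of December, 31 days).
Going back 10 days within December lands on 2000-12-21.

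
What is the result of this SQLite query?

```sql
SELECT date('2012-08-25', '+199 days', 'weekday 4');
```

2013-03-14

Applying '+199 days' to 2012-08-25: counting 199 days forward gives 2013-03-12.
`weekday 4` advances to the next Thursday; 2013-03-12 is a Tuesday, so it moves forward to 2013-03-14.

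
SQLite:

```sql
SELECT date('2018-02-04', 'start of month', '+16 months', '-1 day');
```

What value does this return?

2019-05-31

`start of month` rewinds 2018-02-04 to 2018-02-01.
Adding +16 months to 2018-02-01 gives 2019-06-01.
Going back 1 day from 2019-06-01 reaches 2019-05-31 (last day of May, 31 days).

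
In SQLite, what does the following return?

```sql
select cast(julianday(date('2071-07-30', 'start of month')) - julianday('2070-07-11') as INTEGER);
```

355

`start of month` rewinds 2071-07-30 to 2071-07-01.
20 days remain in July 2070 after the 11th (31 − 11).
Full months from August 2070 through June 2071 contribute their day counts.
Then 1 day into July 2071.
Total: 20 + 31 + 30 + 31 + 30 + 31 + 31 + 28 + 31 + 30 + 31 + 30 + 1 = 355.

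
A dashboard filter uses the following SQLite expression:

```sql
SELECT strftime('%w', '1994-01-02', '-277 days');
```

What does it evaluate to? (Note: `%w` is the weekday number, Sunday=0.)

3

First apply '-277 days': 1994-01-02 → 1993-03-31.
1993-03-31 is a Wednesday; with Sunday=0 that is 3.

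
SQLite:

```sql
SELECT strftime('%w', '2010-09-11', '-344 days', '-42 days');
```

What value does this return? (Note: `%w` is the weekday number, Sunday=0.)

First apply '-344 days', '-42 days': 2010-09-11 → 2009-08-21.
2009-08-21 is a Friday; with Sunday=0 that is 5.

5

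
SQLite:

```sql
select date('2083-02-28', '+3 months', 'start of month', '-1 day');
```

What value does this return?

2083-04-30

Adding +3 months to 2083-02-28 gives 2083-05-28.
`start of month` rewinds 2083-05-28 to 2083-05-01.
Going back 1 day from 2083-05-01 reaches 2083-04-30 (last day of April, 30 days).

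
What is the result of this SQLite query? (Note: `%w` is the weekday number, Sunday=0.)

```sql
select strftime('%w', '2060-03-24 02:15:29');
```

2060-03-24 is a Wednesday; with Sunday=0 that is 3.

3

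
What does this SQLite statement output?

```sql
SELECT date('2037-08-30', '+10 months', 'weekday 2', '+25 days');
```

2038-07-31

Adding +10 months to 2037-08-30 gives 2038-06-30.
`weekday 2` advances to the next Tuesday; 2038-06-30 is a Wednesday, so it moves forward to 2038-07-06.
Advancing 25 more days within July lands on 2038-07-31.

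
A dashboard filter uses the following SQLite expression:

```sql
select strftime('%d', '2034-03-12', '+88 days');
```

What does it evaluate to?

08

First apply '+88 days': 2034-03-12 → 2034-06-08.
`%d` extracts the 2-digit day of month: 08.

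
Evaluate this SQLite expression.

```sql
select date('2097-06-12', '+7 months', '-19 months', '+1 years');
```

Adding +7 months to 2097-06-12 gives 2098-01-12.
Adding -19 months to 2098-01-12 gives 2096-06-12.
Adding +1 year to 2096-06-12 gives 2097-06-12.

2097-06-12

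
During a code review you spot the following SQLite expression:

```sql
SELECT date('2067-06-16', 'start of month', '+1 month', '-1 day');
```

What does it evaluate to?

2067-06-30

`start of month` rewinds 2067-06-16 to 2067-06-01.
Adding +1 month to 2067-06-01 gives 2067-07-01.
Going back 1 day from 2067-07-01 reaches 2067-06-30 (last day of June, 30 days).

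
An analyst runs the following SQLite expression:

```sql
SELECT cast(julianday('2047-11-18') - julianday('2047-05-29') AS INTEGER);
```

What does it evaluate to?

2 days remain in May 2047 after the 29th (31 − 29).
June 2047: 30 days.
July 2047: 31 days.
August 2047: 31 days.
September 2047: 30 days.
October 2047: 31 days.
Then 18 days into November 2047.
Total: 2 + 30 + 31 + 31 + 30 + 31 + 18 = 173.

173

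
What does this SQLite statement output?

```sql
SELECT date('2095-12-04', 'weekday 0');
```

2095-12-04

`weekday 0` advances to the next Sunday; 2095-12-04 is already a Sunday, so it stays at 2095-12-04.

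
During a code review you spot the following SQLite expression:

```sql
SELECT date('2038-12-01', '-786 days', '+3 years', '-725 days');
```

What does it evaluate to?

2037-10-11

Applying '-786 days' to 2038-12-01: counting 786 days back gives 2036-10-06.
Adding +3 years to 2036-10-06 gives 2039-10-06.
Applying '-725 days' to 2039-10-06: counting 725 days back gives 2037-10-11.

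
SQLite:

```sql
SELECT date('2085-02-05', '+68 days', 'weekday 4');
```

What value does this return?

Applying '+68 days' to 2085-02-05: counting 68 days forward gives 2085-04-14.
`weekday 4` advances to the next Thursday; 2085-04-14 is a Saturday, so it moves forward to 2085-04-19.

2085-04-19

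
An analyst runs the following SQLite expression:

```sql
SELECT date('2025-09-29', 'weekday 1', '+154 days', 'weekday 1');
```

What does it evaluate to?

2026-03-02

`weekday 1` advances to the next Monday; 2025-09-29 is already a Monday, so it stays at 2025-09-29.
Applying '+154 days' to 2025-09-29: counting 154 days forward gives 2026-03-02.
`weekday 1` advances to the next Monday; 2026-03-02 is already a Monday, so it stays at 2026-03-02.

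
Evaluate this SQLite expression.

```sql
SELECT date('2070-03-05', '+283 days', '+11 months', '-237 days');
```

2071-03-21

Applying '+283 days' to 2070-03-05: counting 283 days forward gives 2070-12-13.
Adding +11 months to 2070-12-13 gives 2071-11-13.
Applying '-237 days' to 2071-11-13: counting 237 days back gives 2071-03-21.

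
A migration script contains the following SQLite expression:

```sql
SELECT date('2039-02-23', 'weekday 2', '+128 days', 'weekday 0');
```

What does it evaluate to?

2039-07-10

`weekday 2` advances to the next Tuesday; 2039-02-23 is a Wednesday, so it moves forward to 2039-03-01.
Applying '+128 days' to 2039-03-01: counting 128 days forward gives 2039-07-07.
`weekday 0` advances to the next Sunday; 2039-07-07 is a Thursday, so it moves forward to 2039-07-10.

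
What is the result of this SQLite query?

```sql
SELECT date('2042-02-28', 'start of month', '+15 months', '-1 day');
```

2043-04-30

`start of month` rewinds 2042-02-28 to 2042-02-01.
Adding +15 months to 2042-02-01 gives 2043-05-01.
Going back 1 day from 2043-05-01 reaches 2043-04-30 (last day of April, 30 days).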